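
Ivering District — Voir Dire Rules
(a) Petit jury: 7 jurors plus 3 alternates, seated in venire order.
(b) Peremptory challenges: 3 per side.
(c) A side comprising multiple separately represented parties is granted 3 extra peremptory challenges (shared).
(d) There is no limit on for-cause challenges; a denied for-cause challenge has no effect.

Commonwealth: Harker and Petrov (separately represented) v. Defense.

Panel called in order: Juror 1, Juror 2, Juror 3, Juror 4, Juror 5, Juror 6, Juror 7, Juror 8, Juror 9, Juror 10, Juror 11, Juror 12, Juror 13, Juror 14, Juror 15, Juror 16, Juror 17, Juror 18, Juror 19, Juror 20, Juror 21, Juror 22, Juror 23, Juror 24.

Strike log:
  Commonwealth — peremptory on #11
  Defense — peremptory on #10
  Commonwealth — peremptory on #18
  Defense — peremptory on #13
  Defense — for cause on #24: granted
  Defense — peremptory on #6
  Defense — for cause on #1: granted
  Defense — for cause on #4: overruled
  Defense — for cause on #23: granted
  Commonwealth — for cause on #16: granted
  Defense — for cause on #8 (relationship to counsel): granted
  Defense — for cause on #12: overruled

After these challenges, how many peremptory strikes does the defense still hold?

Defense allotment: 3.
Defense peremptories used: #10, #13, #6 — 3 (for-cause on #24, #1, #4, #23, #8, #12 don't count).
Remaining: 3 − 3 = 0.

0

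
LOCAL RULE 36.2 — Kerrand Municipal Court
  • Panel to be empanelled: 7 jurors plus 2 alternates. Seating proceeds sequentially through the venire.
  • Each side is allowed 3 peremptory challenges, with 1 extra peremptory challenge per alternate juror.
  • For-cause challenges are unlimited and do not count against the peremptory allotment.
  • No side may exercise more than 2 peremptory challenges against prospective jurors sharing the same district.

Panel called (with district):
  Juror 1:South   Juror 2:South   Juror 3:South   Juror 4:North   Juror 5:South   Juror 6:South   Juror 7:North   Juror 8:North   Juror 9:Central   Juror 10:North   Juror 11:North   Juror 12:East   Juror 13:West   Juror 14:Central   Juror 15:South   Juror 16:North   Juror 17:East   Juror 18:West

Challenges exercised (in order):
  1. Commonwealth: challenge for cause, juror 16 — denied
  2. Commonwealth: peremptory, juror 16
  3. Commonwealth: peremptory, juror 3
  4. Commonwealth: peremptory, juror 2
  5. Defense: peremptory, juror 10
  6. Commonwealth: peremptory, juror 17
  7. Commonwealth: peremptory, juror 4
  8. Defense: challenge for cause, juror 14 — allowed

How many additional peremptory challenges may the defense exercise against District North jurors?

1

Defense peremptories so far: #10 — 1 of 5 used, 4 left overall.
Against District North: #10 — 1 used; per-district cap 2 leaves 1.
Binding limit: min(4, 1) = 1.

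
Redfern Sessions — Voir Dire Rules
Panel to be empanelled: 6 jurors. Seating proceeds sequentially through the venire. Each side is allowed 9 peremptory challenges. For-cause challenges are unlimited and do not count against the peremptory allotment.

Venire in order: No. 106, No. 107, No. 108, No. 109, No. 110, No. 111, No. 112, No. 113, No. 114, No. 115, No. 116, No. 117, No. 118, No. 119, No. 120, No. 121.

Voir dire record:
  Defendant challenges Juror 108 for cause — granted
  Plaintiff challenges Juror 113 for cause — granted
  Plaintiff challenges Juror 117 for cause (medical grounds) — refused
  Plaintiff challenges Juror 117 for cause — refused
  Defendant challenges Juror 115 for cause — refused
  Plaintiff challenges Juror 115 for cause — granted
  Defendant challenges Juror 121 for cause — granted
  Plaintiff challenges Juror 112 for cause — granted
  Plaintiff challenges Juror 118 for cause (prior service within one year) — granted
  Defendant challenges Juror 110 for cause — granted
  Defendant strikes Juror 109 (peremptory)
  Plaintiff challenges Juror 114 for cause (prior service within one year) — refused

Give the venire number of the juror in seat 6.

117

Removed: #108, #109, #110, #112, #113, #115, #118, #121. (#114, #117 stay — for-cause denied.)
Seating in order: seats 1–6 → #106, #107, #111, #114, #116, #117.
So seat 6 is #117.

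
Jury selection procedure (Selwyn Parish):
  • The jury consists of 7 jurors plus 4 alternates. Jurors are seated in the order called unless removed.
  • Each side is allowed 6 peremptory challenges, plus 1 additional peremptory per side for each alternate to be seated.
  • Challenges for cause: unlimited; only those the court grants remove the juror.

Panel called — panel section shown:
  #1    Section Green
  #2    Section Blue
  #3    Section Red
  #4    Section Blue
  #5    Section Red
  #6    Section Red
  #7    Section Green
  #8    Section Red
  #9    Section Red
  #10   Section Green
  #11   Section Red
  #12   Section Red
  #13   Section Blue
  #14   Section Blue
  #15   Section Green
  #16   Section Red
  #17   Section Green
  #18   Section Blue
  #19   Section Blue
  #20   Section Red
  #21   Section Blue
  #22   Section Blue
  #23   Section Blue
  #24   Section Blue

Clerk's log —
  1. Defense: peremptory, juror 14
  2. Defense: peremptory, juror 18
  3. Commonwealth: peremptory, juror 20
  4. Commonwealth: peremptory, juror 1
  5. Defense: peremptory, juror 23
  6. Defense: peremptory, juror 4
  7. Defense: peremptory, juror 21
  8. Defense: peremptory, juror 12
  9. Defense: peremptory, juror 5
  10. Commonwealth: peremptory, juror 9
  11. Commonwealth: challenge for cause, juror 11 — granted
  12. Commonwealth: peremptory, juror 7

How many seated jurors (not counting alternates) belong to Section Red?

3

Removed: #1, #4, #5, #7, #9, #11, #12, #14, #18, #20, #21, #23.
Seated jurors 1–7: #2, #3, #6, #8, #10, #13, #15 (alternates #16, #17, #19, #22 not counted).
Of those, in Section Red: #3, #6, #8 → 3.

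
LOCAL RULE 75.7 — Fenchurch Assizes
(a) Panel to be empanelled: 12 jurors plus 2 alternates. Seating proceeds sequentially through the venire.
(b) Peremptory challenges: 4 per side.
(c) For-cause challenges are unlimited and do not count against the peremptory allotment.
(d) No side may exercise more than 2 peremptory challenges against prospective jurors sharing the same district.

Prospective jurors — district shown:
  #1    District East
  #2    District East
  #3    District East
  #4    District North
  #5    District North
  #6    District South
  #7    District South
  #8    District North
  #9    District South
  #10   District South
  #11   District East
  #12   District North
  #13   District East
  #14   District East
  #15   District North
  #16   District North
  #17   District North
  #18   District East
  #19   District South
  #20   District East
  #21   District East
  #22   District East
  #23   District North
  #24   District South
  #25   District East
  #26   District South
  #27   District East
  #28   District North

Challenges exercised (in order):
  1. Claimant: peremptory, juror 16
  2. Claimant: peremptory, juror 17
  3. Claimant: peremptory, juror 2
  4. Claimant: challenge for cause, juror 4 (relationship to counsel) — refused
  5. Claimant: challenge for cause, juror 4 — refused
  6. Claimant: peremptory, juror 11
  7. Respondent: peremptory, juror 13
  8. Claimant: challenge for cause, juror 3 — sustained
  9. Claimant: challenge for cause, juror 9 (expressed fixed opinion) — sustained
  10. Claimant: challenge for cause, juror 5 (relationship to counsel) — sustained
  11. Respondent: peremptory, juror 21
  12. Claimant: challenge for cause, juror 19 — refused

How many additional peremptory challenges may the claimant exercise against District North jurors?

Claimant peremptories so far: #16, #17, #2, #11 — 4 of 4 used, 0 left overall.
Against District North: #16, #17 — 2 used; per-district cap 2 leaves 0.
Binding limit: min(0, 0) = 0.

0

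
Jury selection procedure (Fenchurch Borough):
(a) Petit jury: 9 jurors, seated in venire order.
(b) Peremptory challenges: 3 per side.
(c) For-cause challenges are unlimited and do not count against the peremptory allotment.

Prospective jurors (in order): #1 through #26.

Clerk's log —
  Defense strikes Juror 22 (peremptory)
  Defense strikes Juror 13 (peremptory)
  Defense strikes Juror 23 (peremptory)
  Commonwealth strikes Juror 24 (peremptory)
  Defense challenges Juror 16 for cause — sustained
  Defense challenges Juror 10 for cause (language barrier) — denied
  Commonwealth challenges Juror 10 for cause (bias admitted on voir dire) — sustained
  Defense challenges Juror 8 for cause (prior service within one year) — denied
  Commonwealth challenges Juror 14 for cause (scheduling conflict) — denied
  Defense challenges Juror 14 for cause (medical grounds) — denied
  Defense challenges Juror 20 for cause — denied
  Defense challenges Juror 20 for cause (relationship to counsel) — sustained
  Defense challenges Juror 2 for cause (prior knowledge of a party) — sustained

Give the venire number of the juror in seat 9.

11

Removed: #2, #10, #13, #16, #20, #22, #23, #24. (#8, #14 stay — for-cause denied.)
Seating in order: seats 1–9 → #1, #3, #4, #5, #6, #7, #8, #9, #11.
So seat 9 is #11.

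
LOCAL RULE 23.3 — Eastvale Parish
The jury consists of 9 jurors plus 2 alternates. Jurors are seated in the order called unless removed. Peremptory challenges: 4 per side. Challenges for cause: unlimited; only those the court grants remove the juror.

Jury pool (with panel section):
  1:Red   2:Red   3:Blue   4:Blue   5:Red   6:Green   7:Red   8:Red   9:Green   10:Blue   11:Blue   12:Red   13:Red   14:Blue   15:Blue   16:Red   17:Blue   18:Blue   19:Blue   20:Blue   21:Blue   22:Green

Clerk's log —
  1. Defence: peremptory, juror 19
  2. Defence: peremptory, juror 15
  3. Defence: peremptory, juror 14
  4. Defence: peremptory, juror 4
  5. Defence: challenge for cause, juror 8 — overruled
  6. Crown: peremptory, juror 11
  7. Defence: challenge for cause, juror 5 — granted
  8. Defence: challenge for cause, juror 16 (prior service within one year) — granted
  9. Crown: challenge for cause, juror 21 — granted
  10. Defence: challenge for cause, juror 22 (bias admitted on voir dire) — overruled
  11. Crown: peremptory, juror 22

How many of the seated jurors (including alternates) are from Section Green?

2

Removed: #4, #5, #11, #14, #15, #16, #19, #21, #22.
Seated (11 incl. alternates): #1, #2, #3, #6, #7, #8, #9, #10, #12, #13, #17.
Of those, in Section Green: #6, #9 → 2.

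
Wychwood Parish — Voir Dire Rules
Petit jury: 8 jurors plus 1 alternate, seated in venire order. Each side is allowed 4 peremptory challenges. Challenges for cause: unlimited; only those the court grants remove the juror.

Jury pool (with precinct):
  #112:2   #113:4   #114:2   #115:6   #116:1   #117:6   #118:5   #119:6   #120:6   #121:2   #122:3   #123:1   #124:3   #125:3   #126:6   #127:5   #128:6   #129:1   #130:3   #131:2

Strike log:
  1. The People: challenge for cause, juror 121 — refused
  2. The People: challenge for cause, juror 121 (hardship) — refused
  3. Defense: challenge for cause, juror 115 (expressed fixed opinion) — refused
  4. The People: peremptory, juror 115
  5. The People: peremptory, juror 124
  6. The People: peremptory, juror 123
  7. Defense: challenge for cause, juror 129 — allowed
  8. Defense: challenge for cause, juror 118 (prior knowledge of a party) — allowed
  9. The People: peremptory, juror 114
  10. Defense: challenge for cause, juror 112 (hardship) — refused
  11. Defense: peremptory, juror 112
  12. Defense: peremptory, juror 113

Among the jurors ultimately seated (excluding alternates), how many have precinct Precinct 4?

0

Removed: #112, #113, #114, #115, #118, #123, #124, #129.
Seated jurors 1–8: #116, #117, #119, #120, #121, #122, #125, #126 (alternates #127 not counted).
None of those are in Precinct 4 → 0.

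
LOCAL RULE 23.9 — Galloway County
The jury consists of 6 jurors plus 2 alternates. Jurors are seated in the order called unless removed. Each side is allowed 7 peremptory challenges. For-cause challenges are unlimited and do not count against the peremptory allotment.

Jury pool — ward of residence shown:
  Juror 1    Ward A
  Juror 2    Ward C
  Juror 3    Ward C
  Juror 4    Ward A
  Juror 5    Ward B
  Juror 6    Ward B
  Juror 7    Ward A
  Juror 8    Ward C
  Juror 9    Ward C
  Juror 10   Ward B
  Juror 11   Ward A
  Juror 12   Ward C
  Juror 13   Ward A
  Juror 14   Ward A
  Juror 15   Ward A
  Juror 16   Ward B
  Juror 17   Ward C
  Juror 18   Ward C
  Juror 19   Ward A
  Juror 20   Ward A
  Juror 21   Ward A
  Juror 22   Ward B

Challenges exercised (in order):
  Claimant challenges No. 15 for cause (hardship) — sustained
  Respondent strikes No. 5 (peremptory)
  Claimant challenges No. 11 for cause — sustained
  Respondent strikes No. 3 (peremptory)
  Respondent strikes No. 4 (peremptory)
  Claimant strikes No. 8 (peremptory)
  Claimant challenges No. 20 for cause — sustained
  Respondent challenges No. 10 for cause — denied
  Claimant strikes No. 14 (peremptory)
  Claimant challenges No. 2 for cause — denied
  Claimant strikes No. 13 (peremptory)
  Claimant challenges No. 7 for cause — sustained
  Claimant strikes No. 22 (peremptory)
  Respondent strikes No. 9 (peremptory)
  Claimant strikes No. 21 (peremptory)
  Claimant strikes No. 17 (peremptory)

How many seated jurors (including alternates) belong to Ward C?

3

Removed: #3, #4, #5, #7, #8, #9, #11, #13, #14, #15, #17, #20, #21, #22.
Seated (8 incl. alternates): #1, #2, #6, #10, #12, #16, #18, #19.
Of those, in Ward C: #2, #12, #18 → 3.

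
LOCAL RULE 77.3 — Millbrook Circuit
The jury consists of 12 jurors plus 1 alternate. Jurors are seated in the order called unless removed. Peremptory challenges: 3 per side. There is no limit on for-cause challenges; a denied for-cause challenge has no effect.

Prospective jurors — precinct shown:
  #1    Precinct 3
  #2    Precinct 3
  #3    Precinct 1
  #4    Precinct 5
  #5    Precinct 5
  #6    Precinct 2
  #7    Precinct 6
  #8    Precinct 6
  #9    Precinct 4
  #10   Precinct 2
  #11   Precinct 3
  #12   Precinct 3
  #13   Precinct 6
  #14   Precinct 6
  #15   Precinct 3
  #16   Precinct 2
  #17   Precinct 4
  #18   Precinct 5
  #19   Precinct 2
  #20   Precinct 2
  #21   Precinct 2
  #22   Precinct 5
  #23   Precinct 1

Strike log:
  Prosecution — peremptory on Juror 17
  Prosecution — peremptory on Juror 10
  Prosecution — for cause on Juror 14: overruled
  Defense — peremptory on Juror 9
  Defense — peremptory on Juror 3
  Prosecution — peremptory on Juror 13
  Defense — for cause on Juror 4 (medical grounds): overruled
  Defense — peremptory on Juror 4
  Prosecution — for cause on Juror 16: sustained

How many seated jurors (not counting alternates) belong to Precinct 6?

3

Removed: #3, #4, #9, #10, #13, #16, #17.
Seated jurors 1–12: #1, #2, #5, #6, #7, #8, #11, #12, #14, #15, #18, #19 (alternates #20 not counted).
Of those, in Precinct 6: #7, #8, #14 → 3.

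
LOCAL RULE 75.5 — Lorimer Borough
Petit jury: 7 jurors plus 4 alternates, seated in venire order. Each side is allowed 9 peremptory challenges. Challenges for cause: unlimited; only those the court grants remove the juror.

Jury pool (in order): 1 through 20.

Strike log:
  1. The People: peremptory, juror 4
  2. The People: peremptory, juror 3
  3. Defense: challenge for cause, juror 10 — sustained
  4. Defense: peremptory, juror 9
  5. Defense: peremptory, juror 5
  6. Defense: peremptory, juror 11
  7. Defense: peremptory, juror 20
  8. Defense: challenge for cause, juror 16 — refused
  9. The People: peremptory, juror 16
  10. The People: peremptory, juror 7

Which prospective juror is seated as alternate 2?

17

Removed: #3, #4, #5, #7, #9, #10, #11, #16, #20.
Seating in order: seats 1–7 → #1, #2, #6, #8, #12, #13, #14; alternates → #15, #17, #18, #19.
So alternate 2 is #17.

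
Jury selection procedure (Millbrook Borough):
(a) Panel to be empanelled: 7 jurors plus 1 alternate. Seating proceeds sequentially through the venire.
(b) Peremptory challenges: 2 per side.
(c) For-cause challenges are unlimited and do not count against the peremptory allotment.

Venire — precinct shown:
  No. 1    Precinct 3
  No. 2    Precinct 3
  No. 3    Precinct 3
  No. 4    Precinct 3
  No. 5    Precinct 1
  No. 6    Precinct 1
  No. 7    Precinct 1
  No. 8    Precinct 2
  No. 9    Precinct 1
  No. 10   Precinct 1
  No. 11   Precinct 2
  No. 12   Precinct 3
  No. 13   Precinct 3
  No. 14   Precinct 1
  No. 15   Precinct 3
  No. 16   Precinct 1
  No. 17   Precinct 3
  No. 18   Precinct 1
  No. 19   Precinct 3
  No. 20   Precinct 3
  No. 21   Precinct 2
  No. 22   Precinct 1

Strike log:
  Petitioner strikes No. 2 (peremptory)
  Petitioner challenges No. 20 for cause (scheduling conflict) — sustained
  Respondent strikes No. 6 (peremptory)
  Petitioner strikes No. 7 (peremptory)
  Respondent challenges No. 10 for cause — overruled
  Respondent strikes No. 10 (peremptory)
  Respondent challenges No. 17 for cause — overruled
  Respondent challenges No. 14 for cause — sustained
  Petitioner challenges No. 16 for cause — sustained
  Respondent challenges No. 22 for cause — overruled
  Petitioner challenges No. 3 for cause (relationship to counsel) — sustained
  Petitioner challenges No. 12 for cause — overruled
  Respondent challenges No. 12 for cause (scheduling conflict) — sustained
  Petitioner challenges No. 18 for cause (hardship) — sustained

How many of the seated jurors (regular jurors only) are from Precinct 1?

Removed: #2, #3, #6, #7, #10, #12, #14, #16, #18, #20.
Seated jurors 1–7: #1, #4, #5, #8, #9, #11, #13 (alternates #15 not counted).
Of those, in Precinct 1: #5, #9 → 2.

2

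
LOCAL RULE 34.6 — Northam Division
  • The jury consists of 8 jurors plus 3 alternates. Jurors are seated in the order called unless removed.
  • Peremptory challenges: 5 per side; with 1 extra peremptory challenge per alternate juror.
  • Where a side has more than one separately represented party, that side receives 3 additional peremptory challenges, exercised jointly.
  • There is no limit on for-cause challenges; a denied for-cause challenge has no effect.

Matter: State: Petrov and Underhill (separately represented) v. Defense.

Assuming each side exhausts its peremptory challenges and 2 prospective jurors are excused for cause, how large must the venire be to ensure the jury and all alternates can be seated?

32

Seats to fill: 8 + 3 alternates = 11.
Peremptories — State: 5 + 1×3 + 3 = 11; Defense: 5 + 1×3 = 8; total 19.
For-cause removals: 2.
Minimum venire: 11 + 19 + 2 = 32.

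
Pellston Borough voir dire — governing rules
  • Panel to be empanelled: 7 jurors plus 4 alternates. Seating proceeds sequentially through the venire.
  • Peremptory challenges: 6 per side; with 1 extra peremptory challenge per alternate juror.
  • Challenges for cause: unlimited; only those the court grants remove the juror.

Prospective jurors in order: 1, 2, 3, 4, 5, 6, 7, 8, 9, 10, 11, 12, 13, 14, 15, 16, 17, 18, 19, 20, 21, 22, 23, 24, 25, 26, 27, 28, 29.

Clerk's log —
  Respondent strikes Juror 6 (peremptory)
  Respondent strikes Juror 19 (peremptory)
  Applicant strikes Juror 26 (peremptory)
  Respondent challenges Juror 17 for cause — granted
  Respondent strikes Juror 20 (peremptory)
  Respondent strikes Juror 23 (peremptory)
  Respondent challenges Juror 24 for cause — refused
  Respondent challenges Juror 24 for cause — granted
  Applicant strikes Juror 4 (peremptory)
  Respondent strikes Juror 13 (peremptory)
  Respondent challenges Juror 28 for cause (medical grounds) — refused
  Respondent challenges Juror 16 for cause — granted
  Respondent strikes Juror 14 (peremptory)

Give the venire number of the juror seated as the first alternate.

Removed: #4, #6, #13, #14, #16, #17, #19, #20, #23, #24, #26. (#28 stays — for-cause denied.)
Seating in order: seats 1–7 → #1, #2, #3, #5, #7, #8, #9; alternates → #10, #11, #12, #15.
So alternate 1 is #10.

10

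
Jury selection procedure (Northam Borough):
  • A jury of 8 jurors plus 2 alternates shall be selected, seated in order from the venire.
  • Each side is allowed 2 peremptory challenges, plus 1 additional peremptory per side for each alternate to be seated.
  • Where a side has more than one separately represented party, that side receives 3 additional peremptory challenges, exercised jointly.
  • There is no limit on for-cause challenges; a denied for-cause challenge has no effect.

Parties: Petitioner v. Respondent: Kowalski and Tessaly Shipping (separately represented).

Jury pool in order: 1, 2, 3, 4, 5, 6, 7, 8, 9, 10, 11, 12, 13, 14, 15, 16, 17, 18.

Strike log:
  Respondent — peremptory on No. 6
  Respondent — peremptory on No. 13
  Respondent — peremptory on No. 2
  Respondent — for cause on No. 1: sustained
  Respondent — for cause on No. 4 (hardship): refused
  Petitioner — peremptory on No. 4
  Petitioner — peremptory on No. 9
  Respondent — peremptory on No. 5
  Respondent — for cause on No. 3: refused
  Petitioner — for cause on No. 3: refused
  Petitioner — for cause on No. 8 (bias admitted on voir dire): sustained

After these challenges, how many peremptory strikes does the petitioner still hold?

2

Petitioner allotment: 2 base + 1 × 2 alternates = 4.
Petitioner peremptories used: #4, #9 — 2 (for-cause on #3, #8 don't count).
Remaining: 4 − 2 = 2.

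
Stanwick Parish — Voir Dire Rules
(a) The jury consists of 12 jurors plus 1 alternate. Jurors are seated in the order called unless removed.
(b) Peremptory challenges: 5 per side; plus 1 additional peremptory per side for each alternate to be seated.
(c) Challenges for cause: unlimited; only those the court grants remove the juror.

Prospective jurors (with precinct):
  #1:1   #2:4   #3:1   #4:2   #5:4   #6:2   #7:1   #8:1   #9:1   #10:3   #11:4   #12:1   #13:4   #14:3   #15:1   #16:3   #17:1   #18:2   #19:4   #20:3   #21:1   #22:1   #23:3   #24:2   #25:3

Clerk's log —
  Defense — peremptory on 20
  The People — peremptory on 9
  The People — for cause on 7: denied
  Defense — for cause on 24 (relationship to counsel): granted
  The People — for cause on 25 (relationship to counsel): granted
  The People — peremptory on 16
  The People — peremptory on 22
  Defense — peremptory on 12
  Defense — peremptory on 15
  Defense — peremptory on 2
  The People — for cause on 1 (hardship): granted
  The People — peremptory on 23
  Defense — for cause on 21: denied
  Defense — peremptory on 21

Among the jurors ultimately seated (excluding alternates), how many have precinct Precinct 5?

Removed: #1, #2, #9, #12, #15, #16, #20, #21, #22, #23, #24, #25.
Seated jurors 1–12: #3, #4, #5, #6, #7, #8, #10, #11, #13, #14, #17, #18 (alternates #19 not counted).
None of those are in Precinct 5 → 0.

0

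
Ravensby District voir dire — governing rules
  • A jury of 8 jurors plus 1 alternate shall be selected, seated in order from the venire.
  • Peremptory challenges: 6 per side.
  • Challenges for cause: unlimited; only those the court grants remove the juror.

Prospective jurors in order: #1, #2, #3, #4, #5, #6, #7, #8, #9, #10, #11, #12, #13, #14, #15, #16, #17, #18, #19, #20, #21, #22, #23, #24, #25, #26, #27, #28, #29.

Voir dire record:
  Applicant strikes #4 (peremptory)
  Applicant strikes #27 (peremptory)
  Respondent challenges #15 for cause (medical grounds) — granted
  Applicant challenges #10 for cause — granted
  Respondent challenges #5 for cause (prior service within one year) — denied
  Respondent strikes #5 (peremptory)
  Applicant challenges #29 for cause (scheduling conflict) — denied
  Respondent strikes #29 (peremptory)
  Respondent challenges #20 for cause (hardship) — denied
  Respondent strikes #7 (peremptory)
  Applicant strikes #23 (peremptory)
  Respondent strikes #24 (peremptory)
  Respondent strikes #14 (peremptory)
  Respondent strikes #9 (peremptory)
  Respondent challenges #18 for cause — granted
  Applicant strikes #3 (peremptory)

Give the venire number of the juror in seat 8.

16

Removed: #3, #4, #5, #7, #9, #10, #14, #15, #18, #23, #24, #27, #29. (#20 stays — for-cause denied.)
Filling seats in venire order through position 8: #1, #2, #6, #8, #11, #12, #13, #16.
So seat 8 is #16.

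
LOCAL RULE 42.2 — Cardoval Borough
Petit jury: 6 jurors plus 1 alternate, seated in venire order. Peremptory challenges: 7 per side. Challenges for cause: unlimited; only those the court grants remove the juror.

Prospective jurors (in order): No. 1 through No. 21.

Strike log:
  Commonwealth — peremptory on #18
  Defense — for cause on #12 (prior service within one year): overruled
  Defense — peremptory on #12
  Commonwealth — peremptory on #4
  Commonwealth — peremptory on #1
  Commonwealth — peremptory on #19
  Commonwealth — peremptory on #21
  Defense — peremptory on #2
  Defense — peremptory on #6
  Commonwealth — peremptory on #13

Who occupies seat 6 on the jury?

Removed: #1, #2, #4, #6, #12, #13, #18, #19, #21.
Seating in order: seats 1–6 → #3, #5, #7, #8, #9, #10; alternates → #11.
So seat 6 is #10.

10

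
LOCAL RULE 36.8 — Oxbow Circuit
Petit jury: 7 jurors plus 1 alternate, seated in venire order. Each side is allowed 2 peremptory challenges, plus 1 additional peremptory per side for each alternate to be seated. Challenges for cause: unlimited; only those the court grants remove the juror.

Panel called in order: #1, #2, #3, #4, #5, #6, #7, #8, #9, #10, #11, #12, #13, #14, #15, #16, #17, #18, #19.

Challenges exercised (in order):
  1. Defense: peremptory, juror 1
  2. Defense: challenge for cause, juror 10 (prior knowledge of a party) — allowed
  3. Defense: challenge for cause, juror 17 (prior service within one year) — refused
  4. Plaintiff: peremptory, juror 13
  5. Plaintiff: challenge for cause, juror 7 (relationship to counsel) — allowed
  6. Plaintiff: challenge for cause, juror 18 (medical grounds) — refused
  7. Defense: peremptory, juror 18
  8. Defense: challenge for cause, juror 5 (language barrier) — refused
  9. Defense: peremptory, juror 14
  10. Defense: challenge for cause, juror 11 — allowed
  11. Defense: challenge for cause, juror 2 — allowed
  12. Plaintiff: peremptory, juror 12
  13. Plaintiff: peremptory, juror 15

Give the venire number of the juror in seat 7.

16

Removed: #1, #2, #7, #10, #11, #12, #13, #14, #15, #18. (#5, #17 stay — for-cause denied.)
Seating in order: seats 1–7 → #3, #4, #5, #6, #8, #9, #16; alternates → #17.
So seat 7 is #16.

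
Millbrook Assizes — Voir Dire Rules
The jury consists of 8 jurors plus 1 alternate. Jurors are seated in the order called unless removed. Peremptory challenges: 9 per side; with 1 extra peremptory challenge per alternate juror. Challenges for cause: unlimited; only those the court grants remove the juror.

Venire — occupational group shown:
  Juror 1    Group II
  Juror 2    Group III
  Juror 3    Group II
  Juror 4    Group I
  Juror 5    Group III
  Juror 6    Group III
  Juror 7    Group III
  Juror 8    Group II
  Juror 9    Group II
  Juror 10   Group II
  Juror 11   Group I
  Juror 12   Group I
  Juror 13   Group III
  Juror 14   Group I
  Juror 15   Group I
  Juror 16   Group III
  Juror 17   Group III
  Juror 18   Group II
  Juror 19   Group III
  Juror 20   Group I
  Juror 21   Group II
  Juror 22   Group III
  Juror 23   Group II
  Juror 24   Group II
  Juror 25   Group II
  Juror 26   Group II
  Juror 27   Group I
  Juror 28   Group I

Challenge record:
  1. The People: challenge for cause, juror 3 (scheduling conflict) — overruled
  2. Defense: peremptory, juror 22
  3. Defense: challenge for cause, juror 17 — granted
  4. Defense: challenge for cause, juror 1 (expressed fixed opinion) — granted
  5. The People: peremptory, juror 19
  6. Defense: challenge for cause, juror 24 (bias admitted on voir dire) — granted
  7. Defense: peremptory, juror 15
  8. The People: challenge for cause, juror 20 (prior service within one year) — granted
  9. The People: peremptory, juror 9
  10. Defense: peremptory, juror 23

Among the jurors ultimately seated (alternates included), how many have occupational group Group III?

Removed: #1, #9, #15, #17, #19, #20, #22, #23, #24.
Seated (9 incl. alternates): #2, #3, #4, #5, #6, #7, #8, #10, #11.
Of those, in Group III: #2, #5, #6, #7 → 4.

4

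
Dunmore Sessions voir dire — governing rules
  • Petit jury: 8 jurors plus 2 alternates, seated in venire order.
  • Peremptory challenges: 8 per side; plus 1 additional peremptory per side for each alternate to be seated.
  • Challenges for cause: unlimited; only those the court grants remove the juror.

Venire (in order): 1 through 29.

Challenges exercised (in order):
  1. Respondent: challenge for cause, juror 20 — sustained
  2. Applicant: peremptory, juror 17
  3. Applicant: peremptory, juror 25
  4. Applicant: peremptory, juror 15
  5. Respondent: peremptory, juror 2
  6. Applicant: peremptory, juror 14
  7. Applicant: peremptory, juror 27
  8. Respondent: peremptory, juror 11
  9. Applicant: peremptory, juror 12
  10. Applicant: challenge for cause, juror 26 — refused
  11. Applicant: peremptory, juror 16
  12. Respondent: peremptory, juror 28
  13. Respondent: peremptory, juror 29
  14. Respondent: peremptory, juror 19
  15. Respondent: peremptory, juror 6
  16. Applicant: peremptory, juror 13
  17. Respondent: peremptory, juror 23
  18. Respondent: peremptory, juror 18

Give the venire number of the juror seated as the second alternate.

22

Removed: #2, #6, #11, #12, #13, #14, #15, #16, #17, #18, #19, #20, #23, #25, #27, #28, #29. (#26 stays — for-cause denied.)
Filling seats in venire order through position 10: #1, #3, #4, #5, #7, #8, #9, #10, #21, #22.
So alternate 2 is #22.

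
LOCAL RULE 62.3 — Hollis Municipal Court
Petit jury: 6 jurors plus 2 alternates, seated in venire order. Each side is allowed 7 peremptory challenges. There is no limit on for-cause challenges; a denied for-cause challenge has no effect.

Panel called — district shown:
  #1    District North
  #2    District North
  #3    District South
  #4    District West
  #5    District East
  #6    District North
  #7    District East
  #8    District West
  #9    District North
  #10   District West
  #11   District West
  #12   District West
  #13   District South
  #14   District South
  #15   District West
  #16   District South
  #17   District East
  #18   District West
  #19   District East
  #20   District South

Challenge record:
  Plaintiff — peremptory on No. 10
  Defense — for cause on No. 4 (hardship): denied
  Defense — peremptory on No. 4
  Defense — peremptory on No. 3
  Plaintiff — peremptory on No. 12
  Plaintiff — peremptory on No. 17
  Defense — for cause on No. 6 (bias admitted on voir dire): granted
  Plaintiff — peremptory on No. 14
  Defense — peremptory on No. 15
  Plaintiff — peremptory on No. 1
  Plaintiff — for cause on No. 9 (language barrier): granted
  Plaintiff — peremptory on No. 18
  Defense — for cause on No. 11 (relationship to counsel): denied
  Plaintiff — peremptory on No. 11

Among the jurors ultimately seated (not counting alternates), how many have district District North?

1

Removed: #1, #3, #4, #6, #9, #10, #11, #12, #14, #15, #17, #18.
Seated jurors 1–6: #2, #5, #7, #8, #13, #16 (alternates #19, #20 not counted).
Of those, in District North: #2 → 1.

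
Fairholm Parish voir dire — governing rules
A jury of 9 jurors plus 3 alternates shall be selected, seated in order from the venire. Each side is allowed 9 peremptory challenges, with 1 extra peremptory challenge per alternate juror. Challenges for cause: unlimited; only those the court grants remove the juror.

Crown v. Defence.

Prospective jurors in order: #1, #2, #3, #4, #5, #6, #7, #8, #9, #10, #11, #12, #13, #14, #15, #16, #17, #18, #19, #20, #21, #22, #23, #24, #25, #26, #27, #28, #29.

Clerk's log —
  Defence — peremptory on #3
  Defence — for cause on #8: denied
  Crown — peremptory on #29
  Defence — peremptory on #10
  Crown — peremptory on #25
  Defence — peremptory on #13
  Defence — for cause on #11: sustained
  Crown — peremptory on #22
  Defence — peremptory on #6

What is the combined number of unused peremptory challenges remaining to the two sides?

Crown allotment: 9 base + 1 × 3 alternates = 12. Defence allotment: 9 base + 1 × 3 alternates = 12.
Crown peremptories used: #29, #25, #22 — 3.
Defence peremptories used: #3, #10, #13, #6 — 4 (for-cause on #8, #11 don't count).
Remaining: (12 − 3) + (12 − 4) = 17.

17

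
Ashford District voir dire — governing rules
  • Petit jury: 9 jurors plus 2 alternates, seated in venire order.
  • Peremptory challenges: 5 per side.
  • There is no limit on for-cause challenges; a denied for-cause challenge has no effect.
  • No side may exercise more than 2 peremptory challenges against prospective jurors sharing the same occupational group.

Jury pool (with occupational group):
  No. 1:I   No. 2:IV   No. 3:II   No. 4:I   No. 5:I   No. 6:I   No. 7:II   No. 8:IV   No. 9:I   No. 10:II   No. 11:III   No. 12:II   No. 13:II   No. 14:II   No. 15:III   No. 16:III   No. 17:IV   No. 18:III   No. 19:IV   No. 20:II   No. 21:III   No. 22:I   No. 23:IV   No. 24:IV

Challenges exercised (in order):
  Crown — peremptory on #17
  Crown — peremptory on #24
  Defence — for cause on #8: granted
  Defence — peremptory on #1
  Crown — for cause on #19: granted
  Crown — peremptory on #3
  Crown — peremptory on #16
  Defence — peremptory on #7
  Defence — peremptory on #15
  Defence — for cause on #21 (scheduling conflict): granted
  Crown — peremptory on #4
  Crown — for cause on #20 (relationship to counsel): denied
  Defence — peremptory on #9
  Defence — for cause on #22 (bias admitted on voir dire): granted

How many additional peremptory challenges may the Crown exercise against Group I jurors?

0

Crown peremptories so far: #17, #24, #3, #16, #4 — 5 of 5 used, 0 left overall.
Against Group I: #4 — 1 used; per-group cap 2 leaves 1.
Binding limit: min(0, 1) = 0.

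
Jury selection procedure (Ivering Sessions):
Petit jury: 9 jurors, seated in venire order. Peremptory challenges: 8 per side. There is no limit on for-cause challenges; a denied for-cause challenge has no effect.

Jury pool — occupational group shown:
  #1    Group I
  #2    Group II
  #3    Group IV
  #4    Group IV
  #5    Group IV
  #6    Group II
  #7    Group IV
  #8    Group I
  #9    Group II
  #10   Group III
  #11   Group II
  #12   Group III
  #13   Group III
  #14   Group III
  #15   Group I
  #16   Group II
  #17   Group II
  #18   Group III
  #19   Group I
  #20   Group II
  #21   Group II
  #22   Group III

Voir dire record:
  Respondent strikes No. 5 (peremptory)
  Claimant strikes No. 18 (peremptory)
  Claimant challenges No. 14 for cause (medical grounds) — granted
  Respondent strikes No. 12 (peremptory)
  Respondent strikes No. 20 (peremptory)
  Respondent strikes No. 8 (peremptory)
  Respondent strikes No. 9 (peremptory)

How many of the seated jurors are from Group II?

3

Removed: #5, #8, #9, #12, #14, #18, #20.
Seated jurors 1–9: #1, #2, #3, #4, #6, #7, #10, #11, #13.
Of those, in Group II: #2, #6, #11 → 3.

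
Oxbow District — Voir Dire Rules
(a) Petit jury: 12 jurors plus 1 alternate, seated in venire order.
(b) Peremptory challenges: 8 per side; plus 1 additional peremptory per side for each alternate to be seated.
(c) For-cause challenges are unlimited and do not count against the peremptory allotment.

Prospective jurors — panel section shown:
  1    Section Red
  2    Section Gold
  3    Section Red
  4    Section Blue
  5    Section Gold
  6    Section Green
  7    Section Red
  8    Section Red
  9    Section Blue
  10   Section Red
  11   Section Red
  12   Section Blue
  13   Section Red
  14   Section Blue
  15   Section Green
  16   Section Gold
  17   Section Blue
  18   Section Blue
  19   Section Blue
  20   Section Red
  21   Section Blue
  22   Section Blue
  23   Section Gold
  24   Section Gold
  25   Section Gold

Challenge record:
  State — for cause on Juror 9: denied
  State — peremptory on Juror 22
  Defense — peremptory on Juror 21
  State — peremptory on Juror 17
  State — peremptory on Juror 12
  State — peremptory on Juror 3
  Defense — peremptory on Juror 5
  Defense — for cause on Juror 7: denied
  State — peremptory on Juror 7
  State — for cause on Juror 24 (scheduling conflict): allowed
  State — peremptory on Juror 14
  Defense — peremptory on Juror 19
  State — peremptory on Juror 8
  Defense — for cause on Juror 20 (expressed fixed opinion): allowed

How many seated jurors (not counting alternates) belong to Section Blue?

Removed: #3, #5, #7, #8, #12, #14, #17, #19, #20, #21, #22, #24.
Seated jurors 1–12: #1, #2, #4, #6, #9, #10, #11, #13, #15, #16, #18, #23 (alternates #25 not counted).
Of those, in Section Blue: #4, #9, #18 → 3.

3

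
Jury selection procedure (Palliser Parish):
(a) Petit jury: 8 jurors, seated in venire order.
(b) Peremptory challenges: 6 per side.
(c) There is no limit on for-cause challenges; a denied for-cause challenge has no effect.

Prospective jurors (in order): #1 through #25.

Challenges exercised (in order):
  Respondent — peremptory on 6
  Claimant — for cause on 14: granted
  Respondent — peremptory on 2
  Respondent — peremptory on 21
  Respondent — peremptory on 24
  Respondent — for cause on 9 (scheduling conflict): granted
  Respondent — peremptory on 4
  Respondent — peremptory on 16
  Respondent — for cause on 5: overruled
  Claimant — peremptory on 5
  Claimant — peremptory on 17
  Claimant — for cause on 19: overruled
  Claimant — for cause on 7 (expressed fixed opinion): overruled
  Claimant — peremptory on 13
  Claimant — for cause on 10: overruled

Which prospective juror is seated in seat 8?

Removed: #2, #4, #5, #6, #9, #13, #14, #16, #17, #21, #24. (#7, #10, #19 stay — for-cause denied.)
Seating in order: seats 1–8 → #1, #3, #7, #8, #10, #11, #12, #15.
So seat 8 is #15.

15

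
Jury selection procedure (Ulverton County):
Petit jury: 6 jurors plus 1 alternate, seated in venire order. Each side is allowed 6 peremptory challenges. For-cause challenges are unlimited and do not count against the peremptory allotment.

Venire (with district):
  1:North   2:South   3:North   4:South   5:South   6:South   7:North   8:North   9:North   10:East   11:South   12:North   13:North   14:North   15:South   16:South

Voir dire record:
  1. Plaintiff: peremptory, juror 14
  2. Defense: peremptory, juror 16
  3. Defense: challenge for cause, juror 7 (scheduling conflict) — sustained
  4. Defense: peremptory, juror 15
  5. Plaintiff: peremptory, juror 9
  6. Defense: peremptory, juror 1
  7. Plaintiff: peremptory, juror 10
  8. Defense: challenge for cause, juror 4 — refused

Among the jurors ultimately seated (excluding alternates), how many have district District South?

4

Removed: #1, #7, #9, #10, #14, #15, #16.
Seated jurors 1–6: #2, #3, #4, #5, #6, #8 (alternates #11 not counted).
Of those, in District South: #2, #4, #5, #6 → 4.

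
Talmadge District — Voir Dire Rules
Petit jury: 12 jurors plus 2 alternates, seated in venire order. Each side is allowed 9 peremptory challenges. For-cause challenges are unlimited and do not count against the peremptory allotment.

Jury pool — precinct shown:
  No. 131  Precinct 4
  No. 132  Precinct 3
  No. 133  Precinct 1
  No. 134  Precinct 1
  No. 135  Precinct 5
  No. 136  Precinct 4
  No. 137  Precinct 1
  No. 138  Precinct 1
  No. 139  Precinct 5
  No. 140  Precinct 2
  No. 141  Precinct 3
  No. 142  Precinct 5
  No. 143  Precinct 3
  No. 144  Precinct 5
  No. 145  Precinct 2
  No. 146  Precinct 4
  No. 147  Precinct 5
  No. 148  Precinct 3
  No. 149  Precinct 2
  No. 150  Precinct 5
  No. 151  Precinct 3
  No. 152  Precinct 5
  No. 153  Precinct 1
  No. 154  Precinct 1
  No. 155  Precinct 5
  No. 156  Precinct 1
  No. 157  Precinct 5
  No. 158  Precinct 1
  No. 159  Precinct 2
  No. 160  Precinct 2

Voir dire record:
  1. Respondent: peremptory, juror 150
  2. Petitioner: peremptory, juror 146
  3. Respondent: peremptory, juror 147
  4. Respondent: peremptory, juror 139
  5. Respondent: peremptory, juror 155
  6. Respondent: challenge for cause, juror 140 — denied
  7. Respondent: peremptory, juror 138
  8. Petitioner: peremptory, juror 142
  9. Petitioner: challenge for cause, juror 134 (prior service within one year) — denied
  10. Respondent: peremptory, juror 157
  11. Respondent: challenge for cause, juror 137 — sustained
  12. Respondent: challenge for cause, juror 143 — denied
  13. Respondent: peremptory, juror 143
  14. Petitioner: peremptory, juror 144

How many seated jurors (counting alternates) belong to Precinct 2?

Removed: #137, #138, #139, #142, #143, #144, #146, #147, #150, #155, #157.
Seated (14 incl. alternates): #131, #132, #133, #134, #135, #136, #140, #141, #145, #148, #149, #151, #152, #153.
Of those, in Precinct 2: #140, #145, #149 → 3.

3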